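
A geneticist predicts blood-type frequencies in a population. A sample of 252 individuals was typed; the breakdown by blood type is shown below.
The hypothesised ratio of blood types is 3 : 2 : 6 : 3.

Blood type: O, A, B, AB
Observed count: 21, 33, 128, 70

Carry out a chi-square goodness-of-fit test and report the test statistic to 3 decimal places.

Ratio total = 14. Expected counts: 252×3/14 = 54, 252×2/14 = 36, 252×6/14 = 108, 252×3/14 = 54.
O: (21 − 54)²/54 = 1089/54 = 20.1667
A: (33 − 36)²/36 = 9/36 = 0.2500
B: (128 − 108)²/108 = 400/108 = 3.7037
AB: (70 − 54)²/54 = 256/54 = 4.7407
Sum = 28.861

28.861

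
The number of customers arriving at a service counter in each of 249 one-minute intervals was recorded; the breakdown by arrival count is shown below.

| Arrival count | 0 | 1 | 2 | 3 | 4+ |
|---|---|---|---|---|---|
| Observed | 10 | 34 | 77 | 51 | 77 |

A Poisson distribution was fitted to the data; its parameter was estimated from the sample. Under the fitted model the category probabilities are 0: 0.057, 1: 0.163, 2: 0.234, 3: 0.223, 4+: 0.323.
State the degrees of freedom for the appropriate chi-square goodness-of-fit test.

There are k = 5 categories and 1 parameter estimated from the data, so df = 5 − 1 − 1 = 3.

3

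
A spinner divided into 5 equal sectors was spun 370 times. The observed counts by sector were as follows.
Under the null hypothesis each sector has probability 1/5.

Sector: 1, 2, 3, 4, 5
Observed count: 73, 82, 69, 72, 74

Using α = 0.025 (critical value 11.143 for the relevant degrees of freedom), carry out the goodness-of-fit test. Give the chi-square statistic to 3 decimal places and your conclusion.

Expected count for each of the 5 categories: 370/5 = 74.
1: (73 − 74)²/74 = 1/74 = 0.0135
2: (82 − 74)²/74 = 64/74 = 0.8649
3: (69 − 74)²/74 = 25/74 = 0.3378
4: (72 − 74)²/74 = 4/74 = 0.0541
5: (74 − 74)²/74 = 0/74 = 0.0000
Sum = 1.270
df = 4. Since 1.270 < 11.143, we do not reject H₀.

1.270; do not reject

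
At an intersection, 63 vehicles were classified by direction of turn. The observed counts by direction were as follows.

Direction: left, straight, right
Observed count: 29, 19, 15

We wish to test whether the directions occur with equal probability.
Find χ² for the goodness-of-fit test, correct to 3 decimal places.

Under H₀ each category has probability 1/3, so each expected count is 63/3 = 21.
cat           O        E   (O−E)²/E
left         29       21     3.0476
straight     19       21     0.1905
right        15       21     1.7143
Sum = 4.952

4.952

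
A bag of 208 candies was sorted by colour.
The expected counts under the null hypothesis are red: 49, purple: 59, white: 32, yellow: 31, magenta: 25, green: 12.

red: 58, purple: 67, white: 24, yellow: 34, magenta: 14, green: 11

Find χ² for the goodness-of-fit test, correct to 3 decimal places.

9.951

red: (58 − 49)²/49 = 81/49 = 1.6531
purple: (67 − 59)²/59 = 64/59 = 1.0847
white: (24 − 32)²/32 = 64/32 = 2.0000
yellow: (34 − 31)²/31 = 9/31 = 0.2903
magenta: (14 − 25)²/25 = 121/25 = 4.8400
green: (11 − 12)²/12 = 1/12 = 0.0833
Sum = 9.951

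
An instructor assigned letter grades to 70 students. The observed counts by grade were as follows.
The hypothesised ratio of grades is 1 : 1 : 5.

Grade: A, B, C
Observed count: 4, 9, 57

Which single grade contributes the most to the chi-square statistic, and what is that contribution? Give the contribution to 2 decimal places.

A, 3.60

Ratio total = 7. Expected counts: 70×1/7 = 10, 70×1/7 = 10, 70×5/7 = 50.
χ² = (4−10)²/10 + (9−10)²/10 + (57−50)²/50
   = 3.600 + 0.100 + 0.980
The largest term is for A: 3.60.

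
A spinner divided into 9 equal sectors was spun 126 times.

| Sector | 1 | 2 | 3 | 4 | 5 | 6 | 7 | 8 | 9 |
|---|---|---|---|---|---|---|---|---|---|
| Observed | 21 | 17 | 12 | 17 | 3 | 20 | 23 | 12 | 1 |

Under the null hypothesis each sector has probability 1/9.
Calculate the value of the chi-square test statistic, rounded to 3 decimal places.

Expected count for each of the 9 categories: 126/9 = 14.
1: (21 − 14)²/14 = 49/14 = 3.5000
2: (17 − 14)²/14 = 9/14 = 0.6429
3: (12 − 14)²/14 = 4/14 = 0.2857
4: (17 − 14)²/14 = 9/14 = 0.6429
5: (3 − 14)²/14 = 121/14 = 8.6429
6: (20 − 14)²/14 = 36/14 = 2.5714
7: (23 − 14)²/14 = 81/14 = 5.7857
8: (12 − 14)²/14 = 4/14 = 0.2857
9: (1 − 14)²/14 = 169/14 = 12.0714
Sum = 34.429

34.429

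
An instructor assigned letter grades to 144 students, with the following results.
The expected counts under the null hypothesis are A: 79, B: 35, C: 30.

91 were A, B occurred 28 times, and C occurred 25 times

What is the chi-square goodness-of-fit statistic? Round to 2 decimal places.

4.06

χ² = (91−79)²/79 + (28−35)²/35 + (25−30)²/30
   = 1.823 + 1.400 + 0.833
Sum = 4.06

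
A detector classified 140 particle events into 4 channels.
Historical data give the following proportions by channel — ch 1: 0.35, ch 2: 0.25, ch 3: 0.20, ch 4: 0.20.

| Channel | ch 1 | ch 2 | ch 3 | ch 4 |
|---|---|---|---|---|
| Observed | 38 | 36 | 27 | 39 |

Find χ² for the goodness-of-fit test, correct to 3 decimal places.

6.855

Expected counts E_i = n·p_i: 140×0.35 = 49, 140×0.25 = 35, 140×0.20 = 28, 140×0.20 = 28.
cat         O        E   (O−E)²/E
ch 1       38       49     2.4694
ch 2       36       35     0.0286
ch 3       27       28     0.0357
ch 4       39       28     4.3214
Sum = 6.855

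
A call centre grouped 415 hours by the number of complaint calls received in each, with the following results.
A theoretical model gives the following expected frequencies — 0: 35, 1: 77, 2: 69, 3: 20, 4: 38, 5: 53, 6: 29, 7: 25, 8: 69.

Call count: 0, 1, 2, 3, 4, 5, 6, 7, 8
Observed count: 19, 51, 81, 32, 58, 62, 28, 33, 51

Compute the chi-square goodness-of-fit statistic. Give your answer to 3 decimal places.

44.725

0: (19 − 35)²/35 = 256/35 = 7.3143
1: (51 − 77)²/77 = 676/77 = 8.7792
2: (81 − 69)²/69 = 144/69 = 2.0870
3: (32 − 20)²/20 = 144/20 = 7.2000
4: (58 − 38)²/38 = 400/38 = 10.5263
5: (62 − 53)²/53 = 81/53 = 1.5283
6: (28 − 29)²/29 = 1/29 = 0.0345
7: (33 − 25)²/25 = 64/25 = 2.5600
8: (51 − 69)²/69 = 324/69 = 4.6957
Sum = 44.725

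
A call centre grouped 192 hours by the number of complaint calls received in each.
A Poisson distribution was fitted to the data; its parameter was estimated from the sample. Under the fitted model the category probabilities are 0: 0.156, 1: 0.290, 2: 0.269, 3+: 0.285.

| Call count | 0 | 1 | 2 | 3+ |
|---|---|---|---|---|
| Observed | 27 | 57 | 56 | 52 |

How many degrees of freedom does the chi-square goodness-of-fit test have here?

2

There are k = 4 categories and 1 parameter estimated from the data, so df = 4 − 1 − 1 = 2.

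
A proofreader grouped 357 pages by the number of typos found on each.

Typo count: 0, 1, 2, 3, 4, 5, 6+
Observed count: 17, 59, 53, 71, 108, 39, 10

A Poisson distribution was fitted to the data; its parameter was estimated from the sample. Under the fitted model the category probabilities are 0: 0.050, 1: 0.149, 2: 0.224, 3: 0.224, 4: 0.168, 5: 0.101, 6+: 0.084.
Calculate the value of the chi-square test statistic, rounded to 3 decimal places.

62.791

Expected counts E_i = n·p_i: 357×0.050 = 17.85, 357×0.149 = 53.193, 357×0.224 = 79.968, 357×0.224 = 79.968, 357×0.168 = 59.976, 357×0.101 = 36.057, 357×0.084 = 29.988.
χ² = (17−17.85)²/17.85 + (59−53.193)²/53.193 + (53−79.968)²/79.968 + (71−79.968)²/79.968 + (108−59.976)²/59.976 + (39−36.057)²/36.057 + (10−29.988)²/29.988
   = 0.0405 + 0.6339 + 9.0946 + 1.0057 + 38.4538 + 0.2402 + 13.3227
Sum = 62.791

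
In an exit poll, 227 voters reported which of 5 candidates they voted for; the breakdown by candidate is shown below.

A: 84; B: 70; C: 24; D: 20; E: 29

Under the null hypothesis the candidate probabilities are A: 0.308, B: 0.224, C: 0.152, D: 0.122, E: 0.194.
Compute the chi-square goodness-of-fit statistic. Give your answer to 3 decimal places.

Expected counts E_i = n·p_i: 227×0.308 = 69.916, 227×0.224 = 50.848, 227×0.152 = 34.504, 227×0.122 = 27.694, 227×0.194 = 44.038.
cat         O        E   (O−E)²/E
A          84   69.916     2.8371
B          70   50.848     7.2136
C          24   34.504     3.1977
D          20   27.694     2.1376
E          29   44.038     5.1351
Sum = 20.521

20.521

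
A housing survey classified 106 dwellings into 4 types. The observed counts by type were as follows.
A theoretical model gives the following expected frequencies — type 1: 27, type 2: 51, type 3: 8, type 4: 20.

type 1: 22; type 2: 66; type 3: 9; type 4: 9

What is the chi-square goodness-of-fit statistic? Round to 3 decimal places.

11.513

type 1: (22 − 27)²/27 = 25/27 = 0.9259
type 2: (66 − 51)²/51 = 225/51 = 4.4118
type 3: (9 − 8)²/8 = 1/8 = 0.1250
type 4: (9 − 20)²/20 = 121/20 = 6.0500
Sum = 11.513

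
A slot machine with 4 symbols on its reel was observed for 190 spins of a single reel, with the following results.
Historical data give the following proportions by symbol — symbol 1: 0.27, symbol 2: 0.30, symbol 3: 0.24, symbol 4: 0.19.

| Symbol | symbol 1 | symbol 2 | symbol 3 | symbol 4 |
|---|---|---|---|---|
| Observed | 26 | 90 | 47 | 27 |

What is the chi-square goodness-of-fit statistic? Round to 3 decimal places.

33.920

Expected counts E_i = n·p_i: 190×0.27 = 51.3, 190×0.30 = 57, 190×0.24 = 45.6, 190×0.19 = 36.1.
χ² = (26−51.3)²/51.3 + (90−57)²/57 + (47−45.6)²/45.6 + (27−36.1)²/36.1
   = 12.4774 + 19.1053 + 0.0430 + 2.2939
Sum = 33.920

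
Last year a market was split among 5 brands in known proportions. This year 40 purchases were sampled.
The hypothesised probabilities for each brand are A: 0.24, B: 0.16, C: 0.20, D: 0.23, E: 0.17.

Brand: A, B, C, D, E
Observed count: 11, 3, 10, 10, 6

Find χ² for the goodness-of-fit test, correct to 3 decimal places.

2.674

Expected counts E_i = n·p_i: 40×0.24 = 9.6, 40×0.16 = 6.4, 40×0.20 = 8, 40×0.23 = 9.2, 40×0.17 = 6.8.
cat         O        E   (O−E)²/E
A          11      9.6     0.2042
B           3      6.4     1.8063
C          10        8     0.5000
D          10      9.2     0.0696
E           6      6.8     0.0941
Sum = 2.674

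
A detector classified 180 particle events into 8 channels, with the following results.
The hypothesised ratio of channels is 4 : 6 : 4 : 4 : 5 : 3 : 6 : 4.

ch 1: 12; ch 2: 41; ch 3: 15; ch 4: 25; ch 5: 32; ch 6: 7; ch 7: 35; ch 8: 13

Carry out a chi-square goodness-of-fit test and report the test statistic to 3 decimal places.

19.243

Ratio total = 36. Expected counts: 180×4/36 = 20, 180×6/36 = 30, 180×4/36 = 20, 180×4/36 = 20, 180×5/36 = 25, 180×3/36 = 15, 180×6/36 = 30, 180×4/36 = 20.
χ² = (12−20)²/20 + (41−30)²/30 + (15−20)²/20 + (25−20)²/20 + (32−25)²/25 + (7−15)²/15 + (35−30)²/30 + (13−20)²/20
   = 3.2000 + 4.0333 + 1.2500 + 1.2500 + 1.9600 + 4.2667 + 0.8333 + 2.4500
Sum = 19.243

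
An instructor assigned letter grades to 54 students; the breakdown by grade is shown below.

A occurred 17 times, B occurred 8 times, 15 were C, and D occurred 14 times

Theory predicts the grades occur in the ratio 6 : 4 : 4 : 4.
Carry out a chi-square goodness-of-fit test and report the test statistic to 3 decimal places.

Ratio total = 18. Expected counts: 54×6/18 = 18, 54×4/18 = 12, 54×4/18 = 12, 54×4/18 = 12.
A: (17 − 18)²/18 = 1/18 = 0.0556
B: (8 − 12)²/12 = 16/12 = 1.3333
C: (15 − 12)²/12 = 9/12 = 0.7500
D: (14 − 12)²/12 = 4/12 = 0.3333
Sum = 2.472

2.472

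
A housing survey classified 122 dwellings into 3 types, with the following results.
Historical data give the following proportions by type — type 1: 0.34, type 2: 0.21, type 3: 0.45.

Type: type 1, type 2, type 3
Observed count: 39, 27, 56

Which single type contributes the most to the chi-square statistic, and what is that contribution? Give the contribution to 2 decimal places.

Expected counts E_i = n·p_i: 122×0.34 = 41.48, 122×0.21 = 25.62, 122×0.45 = 54.9.
χ² = (39−41.48)²/41.48 + (27−25.62)²/25.62 + (56−54.9)²/54.9
   = 0.148 + 0.074 + 0.022
The largest term is for type 1: 0.15.

type 1, 0.15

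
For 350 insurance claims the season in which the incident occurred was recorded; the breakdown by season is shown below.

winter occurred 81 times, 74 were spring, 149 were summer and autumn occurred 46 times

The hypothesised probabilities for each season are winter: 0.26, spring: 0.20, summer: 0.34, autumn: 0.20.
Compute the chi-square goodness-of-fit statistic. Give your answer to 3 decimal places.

Expected counts E_i = n·p_i: 350×0.26 = 91, 350×0.20 = 70, 350×0.34 = 119, 350×0.20 = 70.
winter: (81 − 91)²/91 = 100/91 = 1.0989
spring: (74 − 70)²/70 = 16/70 = 0.2286
summer: (149 − 119)²/119 = 900/119 = 7.5630
autumn: (46 − 70)²/70 = 576/70 = 8.2286
Sum = 17.119

17.119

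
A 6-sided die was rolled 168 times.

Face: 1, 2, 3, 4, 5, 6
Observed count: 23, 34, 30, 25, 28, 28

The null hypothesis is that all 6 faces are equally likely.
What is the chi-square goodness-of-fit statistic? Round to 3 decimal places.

Expected count for each of the 6 categories: 168/6 = 28.
1: (23 − 28)²/28 = 25/28 = 0.8929
2: (34 − 28)²/28 = 36/28 = 1.2857
3: (30 − 28)²/28 = 4/28 = 0.1429
4: (25 − 28)²/28 = 9/28 = 0.3214
5: (28 − 28)²/28 = 0/28 = 0.0000
6: (28 − 28)²/28 = 0/28 = 0.0000
Sum = 2.643

2.643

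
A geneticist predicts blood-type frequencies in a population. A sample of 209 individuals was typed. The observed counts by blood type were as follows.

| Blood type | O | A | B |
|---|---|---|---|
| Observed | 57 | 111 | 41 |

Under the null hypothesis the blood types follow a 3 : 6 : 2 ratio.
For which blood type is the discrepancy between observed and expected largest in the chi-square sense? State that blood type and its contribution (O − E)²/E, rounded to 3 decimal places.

B, 0.237

Ratio total = 11. Expected counts: 209×3/11 = 57, 209×6/11 = 114, 209×2/11 = 38.
cat         O        E   (O−E)²/E
O          57       57     0.0000
A         111      114     0.0789
B          41       38     0.2368
The largest term is for B: 0.237.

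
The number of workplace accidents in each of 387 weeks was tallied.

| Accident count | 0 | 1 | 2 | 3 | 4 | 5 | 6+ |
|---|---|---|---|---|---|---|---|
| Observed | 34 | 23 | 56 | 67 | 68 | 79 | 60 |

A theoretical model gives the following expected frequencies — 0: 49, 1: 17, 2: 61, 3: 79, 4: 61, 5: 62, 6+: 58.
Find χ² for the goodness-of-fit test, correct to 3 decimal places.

14.476

cat         O        E   (O−E)²/E
0          34       49     4.5918
1          23       17     2.1176
2          56       61     0.4098
3          67       79     1.8228
4          68       61     0.8033
5          79       62     4.6613
6+         60       58     0.0690
Sum = 14.476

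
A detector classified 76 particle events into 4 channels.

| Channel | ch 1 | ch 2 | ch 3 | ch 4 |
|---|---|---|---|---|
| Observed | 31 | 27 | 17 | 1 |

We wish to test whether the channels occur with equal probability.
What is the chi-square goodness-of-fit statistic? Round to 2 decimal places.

28.21

Under H₀ each category has probability 1/4, so each expected count is 76/4 = 19.
χ² = (31−19)²/19 + (27−19)²/19 + (17−19)²/19 + (1−19)²/19
   = 7.579 + 3.368 + 0.211 + 17.053
Sum = 28.21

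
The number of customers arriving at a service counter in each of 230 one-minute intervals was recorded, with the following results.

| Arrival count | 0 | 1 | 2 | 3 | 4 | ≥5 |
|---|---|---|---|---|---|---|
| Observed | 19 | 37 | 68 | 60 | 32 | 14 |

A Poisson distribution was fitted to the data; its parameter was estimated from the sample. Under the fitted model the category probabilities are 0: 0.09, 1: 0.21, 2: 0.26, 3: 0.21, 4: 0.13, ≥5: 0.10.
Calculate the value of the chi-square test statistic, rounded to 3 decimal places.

10.411

Expected counts E_i = n·p_i: 230×0.09 = 20.7, 230×0.21 = 48.3, 230×0.26 = 59.8, 230×0.21 = 48.3, 230×0.13 = 29.9, 230×0.10 = 23.
cat         O        E   (O−E)²/E
0          19     20.7     0.1396
1          37     48.3     2.6437
2          68     59.8     1.1244
3          60     48.3     2.8342
4          32     29.9     0.1475
≥5         14       23     3.5217
Sum = 10.411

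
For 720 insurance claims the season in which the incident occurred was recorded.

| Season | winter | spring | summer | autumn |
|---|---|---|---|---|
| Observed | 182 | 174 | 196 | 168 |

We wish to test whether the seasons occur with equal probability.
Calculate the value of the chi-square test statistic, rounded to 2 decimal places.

2.44

Under H₀ each category has probability 1/4, so each expected count is 720/4 = 180.
cat         O        E   (O−E)²/E
winter    182      180      0.022
spring    174      180      0.200
summer    196      180      1.422
autumn    168      180      0.800
Sum = 2.44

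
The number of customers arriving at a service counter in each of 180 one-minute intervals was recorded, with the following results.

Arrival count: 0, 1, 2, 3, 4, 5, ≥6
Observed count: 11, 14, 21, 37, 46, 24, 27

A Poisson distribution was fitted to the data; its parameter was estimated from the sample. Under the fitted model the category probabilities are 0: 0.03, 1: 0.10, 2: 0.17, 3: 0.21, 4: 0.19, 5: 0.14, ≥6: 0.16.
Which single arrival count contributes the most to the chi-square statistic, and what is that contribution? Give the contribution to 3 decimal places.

0, 5.807

Expected counts E_i = n·p_i: 180×0.03 = 5.4, 180×0.10 = 18, 180×0.17 = 30.6, 180×0.21 = 37.8, 180×0.19 = 34.2, 180×0.14 = 25.2, 180×0.16 = 28.8.
0: (11 − 5.4)²/5.4 = 31.36/5.4 = 5.8074
1: (14 − 18)²/18 = 16/18 = 0.8889
2: (21 − 30.6)²/30.6 = 92.16/30.6 = 3.0118
3: (37 − 37.8)²/37.8 = 0.64/37.8 = 0.0169
4: (46 − 34.2)²/34.2 = 139.24/34.2 = 4.0713
5: (24 − 25.2)²/25.2 = 1.44/25.2 = 0.0571
≥6: (27 − 28.8)²/28.8 = 3.24/28.8 = 0.1125
The largest term is for 0: 5.807.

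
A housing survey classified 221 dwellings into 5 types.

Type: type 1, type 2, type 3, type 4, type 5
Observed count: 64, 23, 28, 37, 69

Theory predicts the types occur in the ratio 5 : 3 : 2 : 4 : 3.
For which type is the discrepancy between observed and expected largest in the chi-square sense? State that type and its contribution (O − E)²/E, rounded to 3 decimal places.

type 5, 23.077

Ratio total = 17. Expected counts: 221×5/17 = 65, 221×3/17 = 39, 221×2/17 = 26, 221×4/17 = 52, 221×3/17 = 39.
χ² = (64−65)²/65 + (23−39)²/39 + (28−26)²/26 + (37−52)²/52 + (69−39)²/39
   = 0.0154 + 6.5641 + 0.1538 + 4.3269 + 23.0769
The largest term is for type 5: 23.077.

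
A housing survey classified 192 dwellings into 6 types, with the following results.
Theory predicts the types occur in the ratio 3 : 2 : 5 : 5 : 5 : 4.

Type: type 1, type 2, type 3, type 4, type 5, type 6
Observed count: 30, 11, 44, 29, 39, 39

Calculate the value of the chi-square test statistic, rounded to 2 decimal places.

8.04

Ratio total = 24. Expected counts: 192×3/24 = 24, 192×2/24 = 16, 192×5/24 = 40, 192×5/24 = 40, 192×5/24 = 40, 192×4/24 = 32.
cat         O        E   (O−E)²/E
type 1     30       24      1.500
type 2     11       16      1.563
type 3     44       40      0.400
type 4     29       40      3.025
type 5     39       40      0.025
type 6     39       32      1.531
Sum = 8.04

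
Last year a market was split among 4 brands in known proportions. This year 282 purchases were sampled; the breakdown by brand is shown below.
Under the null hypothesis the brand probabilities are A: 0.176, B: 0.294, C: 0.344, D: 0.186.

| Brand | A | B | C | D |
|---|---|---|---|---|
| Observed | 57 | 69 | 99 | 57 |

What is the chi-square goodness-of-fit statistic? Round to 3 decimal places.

3.862

Expected counts E_i = n·p_i: 282×0.176 = 49.632, 282×0.294 = 82.908, 282×0.344 = 97.008, 282×0.186 = 52.452.
χ² = (57−49.632)²/49.632 + (69−82.908)²/82.908 + (99−97.008)²/97.008 + (57−52.452)²/52.452
   = 1.0938 + 2.3331 + 0.0409 + 0.3943
Sum = 3.862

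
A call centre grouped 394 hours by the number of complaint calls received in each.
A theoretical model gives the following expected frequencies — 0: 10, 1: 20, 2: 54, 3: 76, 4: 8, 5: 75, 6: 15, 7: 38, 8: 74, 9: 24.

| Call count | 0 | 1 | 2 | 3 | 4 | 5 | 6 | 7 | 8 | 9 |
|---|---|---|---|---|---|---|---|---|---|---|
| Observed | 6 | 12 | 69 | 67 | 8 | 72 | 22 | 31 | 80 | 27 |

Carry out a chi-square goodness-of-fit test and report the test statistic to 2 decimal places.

χ² = (6−10)²/10 + (12−20)²/20 + (69−54)²/54 + (67−76)²/76 + (8−8)²/8 + (72−75)²/75 + (22−15)²/15 + (31−38)²/38 + (80−74)²/74 + (27−24)²/24
   = 1.600 + 3.200 + 4.167 + 1.066 + 0.000 + 0.120 + 3.267 + 1.289 + 0.486 + 0.375
Sum = 15.57

15.57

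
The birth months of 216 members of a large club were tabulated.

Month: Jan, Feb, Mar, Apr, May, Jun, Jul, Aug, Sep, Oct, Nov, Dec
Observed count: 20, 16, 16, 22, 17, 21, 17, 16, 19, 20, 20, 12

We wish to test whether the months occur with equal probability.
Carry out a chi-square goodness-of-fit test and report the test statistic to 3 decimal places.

Under H₀ each category has probability 1/12, so each expected count is 216/12 = 18.
cat         O        E   (O−E)²/E
Jan        20       18     0.2222
Feb        16       18     0.2222
Mar        16       18     0.2222
Apr        22       18     0.8889
May        17       18     0.0556
Jun        21       18     0.5000
Jul        17       18     0.0556
Aug        16       18     0.2222
Sep        19       18     0.0556
Oct        20       18     0.2222
Nov        20       18     0.2222
Dec        12       18     2.0000
Sum = 4.889

4.889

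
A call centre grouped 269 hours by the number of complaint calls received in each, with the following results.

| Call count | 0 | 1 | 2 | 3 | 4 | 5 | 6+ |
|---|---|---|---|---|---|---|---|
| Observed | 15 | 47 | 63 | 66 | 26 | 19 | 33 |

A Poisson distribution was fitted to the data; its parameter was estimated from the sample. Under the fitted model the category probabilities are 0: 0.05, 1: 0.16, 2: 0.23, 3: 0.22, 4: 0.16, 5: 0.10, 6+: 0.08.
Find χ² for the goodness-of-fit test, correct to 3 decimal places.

Expected counts E_i = n·p_i: 269×0.05 = 13.45, 269×0.16 = 43.04, 269×0.23 = 61.87, 269×0.22 = 59.18, 269×0.16 = 43.04, 269×0.10 = 26.9, 269×0.08 = 21.52.
cat         O        E   (O−E)²/E
0          15    13.45     0.1786
1          47    43.04     0.3643
2          63    61.87     0.0206
3          66    59.18     0.7859
4          26    43.04     6.7463
5          19     26.9     2.3201
6+         33    21.52     6.1241
Sum = 16.540

16.540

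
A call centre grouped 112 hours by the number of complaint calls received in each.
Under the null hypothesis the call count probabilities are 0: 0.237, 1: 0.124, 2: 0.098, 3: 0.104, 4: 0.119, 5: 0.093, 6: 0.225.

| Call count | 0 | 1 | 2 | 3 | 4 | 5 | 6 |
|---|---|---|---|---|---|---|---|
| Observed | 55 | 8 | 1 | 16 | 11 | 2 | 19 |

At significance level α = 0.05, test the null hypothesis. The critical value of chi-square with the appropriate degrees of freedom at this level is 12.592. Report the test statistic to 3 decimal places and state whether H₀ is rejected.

52.427; reject

Expected counts E_i = n·p_i: 112×0.237 = 26.544, 112×0.124 = 13.888, 112×0.098 = 10.976, 112×0.104 = 11.648, 112×0.119 = 13.328, 112×0.093 = 10.416, 112×0.225 = 25.2.
0: (55 − 26.544)²/26.544 = 809.743936/26.544 = 30.5057
1: (8 − 13.888)²/13.888 = 34.668544/13.888 = 2.4963
2: (1 − 10.976)²/10.976 = 99.520576/10.976 = 9.0671
3: (16 − 11.648)²/11.648 = 18.939904/11.648 = 1.6260
4: (11 − 13.328)²/13.328 = 5.419584/13.328 = 0.4066
5: (2 − 10.416)²/10.416 = 70.829056/10.416 = 6.8000
6: (19 − 25.2)²/25.2 = 38.44/25.2 = 1.5254
Sum = 52.427
df = 6. Since 52.427 > 12.592, we reject H₀.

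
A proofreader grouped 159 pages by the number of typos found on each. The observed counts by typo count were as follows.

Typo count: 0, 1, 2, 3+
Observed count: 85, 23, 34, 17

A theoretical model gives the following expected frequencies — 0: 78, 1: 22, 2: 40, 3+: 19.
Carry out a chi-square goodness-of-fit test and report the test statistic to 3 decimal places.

χ² = (85−78)²/78 + (23−22)²/22 + (34−40)²/40 + (17−19)²/19
   = 0.6282 + 0.0455 + 0.9000 + 0.2105
Sum = 1.784

1.784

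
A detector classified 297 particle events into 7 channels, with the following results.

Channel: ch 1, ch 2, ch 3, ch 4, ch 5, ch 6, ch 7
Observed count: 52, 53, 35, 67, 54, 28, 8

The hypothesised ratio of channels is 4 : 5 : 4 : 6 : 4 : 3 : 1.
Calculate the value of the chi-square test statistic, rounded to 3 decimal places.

Ratio total = 27. Expected counts: 297×4/27 = 44, 297×5/27 = 55, 297×4/27 = 44, 297×6/27 = 66, 297×4/27 = 44, 297×3/27 = 33, 297×1/27 = 11.
χ² = (52−44)²/44 + (53−55)²/55 + (35−44)²/44 + (67−66)²/66 + (54−44)²/44 + (28−33)²/33 + (8−11)²/11
   = 1.4545 + 0.0727 + 1.8409 + 0.0152 + 2.2727 + 0.7576 + 0.8182
Sum = 7.232

7.232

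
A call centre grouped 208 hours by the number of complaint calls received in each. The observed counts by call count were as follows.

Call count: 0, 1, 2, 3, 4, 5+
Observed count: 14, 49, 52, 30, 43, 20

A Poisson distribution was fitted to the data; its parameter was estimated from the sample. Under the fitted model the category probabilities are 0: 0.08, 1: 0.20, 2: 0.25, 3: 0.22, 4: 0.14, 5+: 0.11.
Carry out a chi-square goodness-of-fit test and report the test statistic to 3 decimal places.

14.141

Expected counts E_i = n·p_i: 208×0.08 = 16.64, 208×0.20 = 41.6, 208×0.25 = 52, 208×0.22 = 45.76, 208×0.14 = 29.12, 208×0.11 = 22.88.
0: (14 − 16.64)²/16.64 = 6.9696/16.64 = 0.4188
1: (49 − 41.6)²/41.6 = 54.76/41.6 = 1.3163
2: (52 − 52)²/52 = 0/52 = 0.0000
3: (30 − 45.76)²/45.76 = 248.3776/45.76 = 5.4278
4: (43 − 29.12)²/29.12 = 192.6544/29.12 = 6.6159
5+: (20 − 22.88)²/22.88 = 8.2944/22.88 = 0.3625
Sum = 14.141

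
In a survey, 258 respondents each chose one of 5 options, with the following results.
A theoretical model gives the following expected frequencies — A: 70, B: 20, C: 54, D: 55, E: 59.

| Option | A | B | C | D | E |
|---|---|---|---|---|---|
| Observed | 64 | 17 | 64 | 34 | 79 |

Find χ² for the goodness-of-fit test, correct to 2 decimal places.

cat         O        E   (O−E)²/E
A          64       70      0.514
B          17       20      0.450
C          64       54      1.852
D          34       55      8.018
E          79       59      6.780
Sum = 17.61

17.61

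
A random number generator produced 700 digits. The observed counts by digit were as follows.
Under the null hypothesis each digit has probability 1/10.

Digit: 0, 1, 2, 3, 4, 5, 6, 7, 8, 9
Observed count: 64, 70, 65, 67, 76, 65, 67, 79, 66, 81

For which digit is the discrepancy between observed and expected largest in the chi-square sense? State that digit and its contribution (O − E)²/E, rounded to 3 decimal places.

Under H₀ each category has probability 1/10, so each expected count is 700/10 = 70.
cat         O        E   (O−E)²/E
0          64       70     0.5143
1          70       70     0.0000
2          65       70     0.3571
3          67       70     0.1286
4          76       70     0.5143
5          65       70     0.3571
6          67       70     0.1286
7          79       70     1.1571
8          66       70     0.2286
9          81       70     1.7286
The largest term is for 9: 1.729.

9, 1.729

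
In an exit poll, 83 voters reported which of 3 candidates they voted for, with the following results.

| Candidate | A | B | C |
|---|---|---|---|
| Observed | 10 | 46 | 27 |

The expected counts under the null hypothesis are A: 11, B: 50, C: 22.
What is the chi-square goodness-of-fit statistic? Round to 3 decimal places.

cat         O        E   (O−E)²/E
A          10       11     0.0909
B          46       50     0.3200
C          27       22     1.1364
Sum = 1.547

1.547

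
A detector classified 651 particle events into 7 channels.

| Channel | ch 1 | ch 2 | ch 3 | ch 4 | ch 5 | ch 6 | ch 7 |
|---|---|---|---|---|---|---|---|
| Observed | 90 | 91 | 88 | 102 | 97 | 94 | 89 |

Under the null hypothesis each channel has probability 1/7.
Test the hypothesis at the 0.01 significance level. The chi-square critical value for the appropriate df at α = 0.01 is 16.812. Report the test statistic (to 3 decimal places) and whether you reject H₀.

1.634; do not reject

Expected count for each of the 7 categories: 651/7 = 93.
ch 1: (90 − 93)²/93 = 9/93 = 0.0968
ch 2: (91 − 93)²/93 = 4/93 = 0.0430
ch 3: (88 − 93)²/93 = 25/93 = 0.2688
ch 4: (102 − 93)²/93 = 81/93 = 0.8710
ch 5: (97 − 93)²/93 = 16/93 = 0.1720
ch 6: (94 − 93)²/93 = 1/93 = 0.0108
ch 7: (89 − 93)²/93 = 16/93 = 0.1720
Sum = 1.634
df = 6. Since 1.634 < 16.812, we do not reject H₀.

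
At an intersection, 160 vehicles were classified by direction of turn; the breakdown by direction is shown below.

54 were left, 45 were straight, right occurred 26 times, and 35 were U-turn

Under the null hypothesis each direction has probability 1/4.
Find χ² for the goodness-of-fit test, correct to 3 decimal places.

11.050

Under H₀ each category has probability 1/4, so each expected count is 160/4 = 40.
χ² = (54−40)²/40 + (45−40)²/40 + (26−40)²/40 + (35−40)²/40
   = 4.9000 + 0.6250 + 4.9000 + 0.6250
Sum = 11.050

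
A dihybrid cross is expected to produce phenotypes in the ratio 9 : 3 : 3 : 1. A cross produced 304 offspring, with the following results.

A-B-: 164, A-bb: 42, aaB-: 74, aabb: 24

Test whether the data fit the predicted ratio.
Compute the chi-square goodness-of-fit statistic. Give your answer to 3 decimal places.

10.620

Ratio total = 16. Expected counts: 304×9/16 = 171, 304×3/16 = 57, 304×3/16 = 57, 304×1/16 = 19.
cat         O        E   (O−E)²/E
A-B-      164      171     0.2865
A-bb       42       57     3.9474
aaB-       74       57     5.0702
aabb       24       19     1.3158
Sum = 10.620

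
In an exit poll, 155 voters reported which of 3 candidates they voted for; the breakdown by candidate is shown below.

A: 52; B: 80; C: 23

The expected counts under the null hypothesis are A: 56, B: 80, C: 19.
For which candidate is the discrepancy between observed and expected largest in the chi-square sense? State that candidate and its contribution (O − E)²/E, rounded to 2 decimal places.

C, 0.84

cat         O        E   (O−E)²/E
A          52       56      0.286
B          80       80      0.000
C          23       19      0.842
The largest term is for C: 0.84.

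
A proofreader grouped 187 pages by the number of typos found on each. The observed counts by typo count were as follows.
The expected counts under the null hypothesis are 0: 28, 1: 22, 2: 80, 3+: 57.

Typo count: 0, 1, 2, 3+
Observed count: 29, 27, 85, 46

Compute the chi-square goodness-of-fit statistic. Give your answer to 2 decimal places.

3.61

0: (29 − 28)²/28 = 1/28 = 0.036
1: (27 − 22)²/22 = 25/22 = 1.136
2: (85 − 80)²/80 = 25/80 = 0.313
3+: (46 − 57)²/57 = 121/57 = 2.123
Sum = 3.61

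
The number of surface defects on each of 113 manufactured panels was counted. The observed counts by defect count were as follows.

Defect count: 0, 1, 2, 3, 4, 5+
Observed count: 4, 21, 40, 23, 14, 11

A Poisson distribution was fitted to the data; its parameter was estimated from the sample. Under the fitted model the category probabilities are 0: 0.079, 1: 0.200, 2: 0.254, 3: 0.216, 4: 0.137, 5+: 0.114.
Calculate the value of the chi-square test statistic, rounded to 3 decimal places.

7.778

Expected counts E_i = n·p_i: 113×0.079 = 8.927, 113×0.200 = 22.6, 113×0.254 = 28.702, 113×0.216 = 24.408, 113×0.137 = 15.481, 113×0.114 = 12.882.
0: (4 − 8.927)²/8.927 = 24.275329/8.927 = 2.7193
1: (21 − 22.6)²/22.6 = 2.56/22.6 = 0.1133
2: (40 − 28.702)²/28.702 = 127.644804/28.702 = 4.4472
3: (23 − 24.408)²/24.408 = 1.982464/24.408 = 0.0812
4: (14 − 15.481)²/15.481 = 2.193361/15.481 = 0.1417
5+: (11 − 12.882)²/12.882 = 3.541924/12.882 = 0.2750
Sum = 7.778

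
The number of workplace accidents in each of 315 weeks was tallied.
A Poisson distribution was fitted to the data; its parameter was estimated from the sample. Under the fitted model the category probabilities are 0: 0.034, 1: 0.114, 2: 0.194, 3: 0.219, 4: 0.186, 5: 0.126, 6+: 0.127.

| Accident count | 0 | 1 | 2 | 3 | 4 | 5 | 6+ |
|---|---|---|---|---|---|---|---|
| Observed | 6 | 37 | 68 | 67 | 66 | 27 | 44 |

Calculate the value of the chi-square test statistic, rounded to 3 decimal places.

8.332

Expected counts E_i = n·p_i: 315×0.034 = 10.71, 315×0.114 = 35.91, 315×0.194 = 61.11, 315×0.219 = 68.985, 315×0.186 = 58.59, 315×0.126 = 39.69, 315×0.127 = 40.005.
0: (6 − 10.71)²/10.71 = 22.1841/10.71 = 2.0713
1: (37 − 35.91)²/35.91 = 1.1881/35.91 = 0.0331
2: (68 − 61.11)²/61.11 = 47.4721/61.11 = 0.7768
3: (67 − 68.985)²/68.985 = 3.940225/68.985 = 0.0571
4: (66 − 58.59)²/58.59 = 54.9081/58.59 = 0.9372
5: (27 − 39.69)²/39.69 = 161.0361/39.69 = 4.0573
6+: (44 − 40.005)²/40.005 = 15.960025/40.005 = 0.3990
Sum = 8.332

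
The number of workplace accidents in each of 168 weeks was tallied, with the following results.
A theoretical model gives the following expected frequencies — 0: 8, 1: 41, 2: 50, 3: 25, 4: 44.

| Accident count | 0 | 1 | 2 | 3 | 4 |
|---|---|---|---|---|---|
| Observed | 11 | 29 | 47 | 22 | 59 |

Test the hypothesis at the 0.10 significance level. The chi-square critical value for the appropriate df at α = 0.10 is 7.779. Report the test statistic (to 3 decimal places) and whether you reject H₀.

10.291; reject

χ² = (11−8)²/8 + (29−41)²/41 + (47−50)²/50 + (22−25)²/25 + (59−44)²/44
   = 1.1250 + 3.5122 + 0.1800 + 0.3600 + 5.1136
Sum = 10.291
df = 4. Since 10.291 > 7.779, we reject H₀.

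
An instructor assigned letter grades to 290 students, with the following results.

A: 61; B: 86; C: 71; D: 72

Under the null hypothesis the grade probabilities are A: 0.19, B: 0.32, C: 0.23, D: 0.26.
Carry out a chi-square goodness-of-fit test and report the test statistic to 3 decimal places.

1.561

Expected counts E_i = n·p_i: 290×0.19 = 55.1, 290×0.32 = 92.8, 290×0.23 = 66.7, 290×0.26 = 75.4.
A: (61 − 55.1)²/55.1 = 34.81/55.1 = 0.6318
B: (86 − 92.8)²/92.8 = 46.24/92.8 = 0.4983
C: (71 − 66.7)²/66.7 = 18.49/66.7 = 0.2772
D: (72 − 75.4)²/75.4 = 11.56/75.4 = 0.1533
Sum = 1.561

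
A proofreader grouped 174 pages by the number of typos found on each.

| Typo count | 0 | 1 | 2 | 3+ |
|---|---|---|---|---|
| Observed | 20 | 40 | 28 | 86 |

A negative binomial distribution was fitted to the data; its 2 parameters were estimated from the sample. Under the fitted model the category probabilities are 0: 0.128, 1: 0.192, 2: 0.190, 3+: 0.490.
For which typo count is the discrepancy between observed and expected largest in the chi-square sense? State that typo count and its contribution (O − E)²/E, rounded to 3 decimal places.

1, 1.301

Expected counts E_i = n·p_i: 174×0.128 = 22.272, 174×0.192 = 33.408, 174×0.190 = 33.06, 174×0.490 = 85.26.
0: (20 − 22.272)²/22.272 = 5.161984/22.272 = 0.2318
1: (40 − 33.408)²/33.408 = 43.454464/33.408 = 1.3007
2: (28 − 33.06)²/33.06 = 25.6036/33.06 = 0.7745
3+: (86 − 85.26)²/85.26 = 0.5476/85.26 = 0.0064
The largest term is for 1: 1.301.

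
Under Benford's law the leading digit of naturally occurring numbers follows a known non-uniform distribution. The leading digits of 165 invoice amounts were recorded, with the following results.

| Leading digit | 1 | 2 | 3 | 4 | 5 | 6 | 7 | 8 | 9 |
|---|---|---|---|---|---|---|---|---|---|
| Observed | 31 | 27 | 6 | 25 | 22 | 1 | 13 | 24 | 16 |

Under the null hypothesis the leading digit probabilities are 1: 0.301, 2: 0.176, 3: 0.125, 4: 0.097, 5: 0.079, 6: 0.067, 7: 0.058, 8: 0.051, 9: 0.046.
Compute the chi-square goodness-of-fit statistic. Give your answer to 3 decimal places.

Expected counts E_i = n·p_i: 165×0.301 = 49.665, 165×0.176 = 29.04, 165×0.125 = 20.625, 165×0.097 = 16.005, 165×0.079 = 13.035, 165×0.067 = 11.055, 165×0.058 = 9.57, 165×0.051 = 8.415, 165×0.046 = 7.59.
cat         O        E   (O−E)²/E
1          31   49.665     7.0146
2          27    29.04     0.1433
3           6   20.625    10.3705
4          25   16.005     5.0553
5          22   13.035     6.1658
6           1   11.055     9.1455
7          13     9.57     1.2294
8          24    8.415    28.8642
9          16     7.59     9.3186
Sum = 77.307

77.307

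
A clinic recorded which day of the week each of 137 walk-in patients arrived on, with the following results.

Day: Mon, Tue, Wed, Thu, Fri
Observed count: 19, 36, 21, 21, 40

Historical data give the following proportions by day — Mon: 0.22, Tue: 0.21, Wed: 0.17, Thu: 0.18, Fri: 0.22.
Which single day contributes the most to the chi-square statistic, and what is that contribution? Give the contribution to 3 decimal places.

Mon, 4.117

Expected counts E_i = n·p_i: 137×0.22 = 30.14, 137×0.21 = 28.77, 137×0.17 = 23.29, 137×0.18 = 24.66, 137×0.22 = 30.14.
cat         O        E   (O−E)²/E
Mon        19    30.14     4.1174
Tue        36    28.77     1.8169
Wed        21    23.29     0.2252
Thu        21    24.66     0.5432
Fri        40    30.14     3.2256
The largest term is for Mon: 4.117.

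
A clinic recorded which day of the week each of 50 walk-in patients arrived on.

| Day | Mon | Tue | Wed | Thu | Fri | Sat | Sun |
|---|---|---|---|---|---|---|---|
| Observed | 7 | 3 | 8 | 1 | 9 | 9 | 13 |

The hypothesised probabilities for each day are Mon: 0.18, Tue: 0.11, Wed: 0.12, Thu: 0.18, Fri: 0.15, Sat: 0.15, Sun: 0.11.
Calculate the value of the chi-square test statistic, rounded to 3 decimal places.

20.186

Expected counts E_i = n·p_i: 50×0.18 = 9, 50×0.11 = 5.5, 50×0.12 = 6, 50×0.18 = 9, 50×0.15 = 7.5, 50×0.15 = 7.5, 50×0.11 = 5.5.
χ² = (7−9)²/9 + (3−5.5)²/5.5 + (8−6)²/6 + (1−9)²/9 + (9−7.5)²/7.5 + (9−7.5)²/7.5 + (13−5.5)²/5.5
   = 0.4444 + 1.1364 + 0.6667 + 7.1111 + 0.3000 + 0.3000 + 10.2273
Sum = 20.186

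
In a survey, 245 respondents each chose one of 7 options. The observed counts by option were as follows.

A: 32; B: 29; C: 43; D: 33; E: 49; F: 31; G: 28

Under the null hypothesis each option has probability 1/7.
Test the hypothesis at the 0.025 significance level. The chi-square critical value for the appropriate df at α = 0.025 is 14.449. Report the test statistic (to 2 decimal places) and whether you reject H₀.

10.69; do not reject

Expected count for each of the 7 categories: 245/7 = 35.
χ² = (32−35)²/35 + (29−35)²/35 + (43−35)²/35 + (33−35)²/35 + (49−35)²/35 + (31−35)²/35 + (28−35)²/35
   = 0.257 + 1.029 + 1.829 + 0.114 + 5.600 + 0.457 + 1.400
Sum = 10.69
df = 6. Since 10.69 < 14.449, we do not reject H₀.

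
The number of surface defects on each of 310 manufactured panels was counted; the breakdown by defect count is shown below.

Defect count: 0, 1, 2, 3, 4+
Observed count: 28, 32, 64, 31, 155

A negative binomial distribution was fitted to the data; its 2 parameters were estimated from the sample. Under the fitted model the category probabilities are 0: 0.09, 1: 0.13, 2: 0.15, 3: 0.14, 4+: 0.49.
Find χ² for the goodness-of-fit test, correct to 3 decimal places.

11.902

Expected counts E_i = n·p_i: 310×0.09 = 27.9, 310×0.13 = 40.3, 310×0.15 = 46.5, 310×0.14 = 43.4, 310×0.49 = 151.9.
0: (28 − 27.9)²/27.9 = 0.01/27.9 = 0.0004
1: (32 − 40.3)²/40.3 = 68.89/40.3 = 1.7094
2: (64 − 46.5)²/46.5 = 306.25/46.5 = 6.5860
3: (31 − 43.4)²/43.4 = 153.76/43.4 = 3.5429
4+: (155 − 151.9)²/151.9 = 9.61/151.9 = 0.0633
Sum = 11.902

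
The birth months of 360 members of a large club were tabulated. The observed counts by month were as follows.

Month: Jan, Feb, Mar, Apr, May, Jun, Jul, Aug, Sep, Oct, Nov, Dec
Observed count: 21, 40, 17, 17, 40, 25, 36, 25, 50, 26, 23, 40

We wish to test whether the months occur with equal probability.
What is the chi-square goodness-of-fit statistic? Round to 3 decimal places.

Expected count for each of the 12 categories: 360/12 = 30.
cat         O        E   (O−E)²/E
Jan        21       30     2.7000
Feb        40       30     3.3333
Mar        17       30     5.6333
Apr        17       30     5.6333
May        40       30     3.3333
Jun        25       30     0.8333
Jul        36       30     1.2000
Aug        25       30     0.8333
Sep        50       30    13.3333
Oct        26       30     0.5333
Nov        23       30     1.6333
Dec        40       30     3.3333
Sum = 42.333

42.333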